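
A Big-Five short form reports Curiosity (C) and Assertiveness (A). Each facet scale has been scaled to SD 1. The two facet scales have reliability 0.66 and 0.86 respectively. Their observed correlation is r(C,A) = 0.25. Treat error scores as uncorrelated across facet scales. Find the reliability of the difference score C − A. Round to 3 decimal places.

0.680

Var(C−A) = 1 + 1 − 2·0.25 = 2 − 0.5 = 1.5.
Because errors are independent across components, Cov(Tᵢ,Tⱼ) = Cov(Xᵢ,Xⱼ); the off-diagonal part of the true-score variance is the same as above.
True-score variance = [0.66 + 0.86] − 0.5 = 1.52 − 0.5 = 1.02.
Reliability = 1.02 / 1.5 = 0.680.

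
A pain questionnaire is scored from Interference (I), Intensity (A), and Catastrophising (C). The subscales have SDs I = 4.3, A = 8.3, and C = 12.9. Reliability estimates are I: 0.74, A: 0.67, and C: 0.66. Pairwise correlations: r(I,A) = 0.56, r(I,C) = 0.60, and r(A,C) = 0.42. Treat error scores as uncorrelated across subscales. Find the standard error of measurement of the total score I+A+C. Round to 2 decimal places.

9.17

Var(total) = 253.79 + 196.476 = 450.266.
True-score variance = 169.67 + 196.476 = 366.145, so reliability = 0.8132.
Error variance = 450.266 − 366.145 = 84.1205; SEM = √84.1205 = 9.17.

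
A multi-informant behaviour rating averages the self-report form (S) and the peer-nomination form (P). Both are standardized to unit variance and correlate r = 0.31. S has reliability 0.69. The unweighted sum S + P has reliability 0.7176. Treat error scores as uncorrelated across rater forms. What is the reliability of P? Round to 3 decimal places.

Var(S+P) = 2 + 2·0.31 = 2.620.
True-score variance = ρ_S + ρ_P + 2·0.31, so 0.7176 = (0.69 + ρ_P + 0.62) / 2.620.
ρ_P = 0.7176·2.620 − 0.69 − 0.62 = 0.570.

0.570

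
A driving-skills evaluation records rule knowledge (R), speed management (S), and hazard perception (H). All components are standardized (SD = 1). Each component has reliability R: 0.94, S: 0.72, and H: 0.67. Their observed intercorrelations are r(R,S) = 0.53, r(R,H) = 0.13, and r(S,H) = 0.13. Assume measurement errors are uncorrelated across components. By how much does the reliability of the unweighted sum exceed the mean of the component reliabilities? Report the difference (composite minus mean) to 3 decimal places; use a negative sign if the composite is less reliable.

Var(sum) = 3 + 1.58 = 4.58; true-score variance = 2.33 + 1.58 = 3.91; composite reliability = 0.8537.
Mean component reliability = 0.7767.
Difference = 0.8537 − 0.7767 = 0.077.

0.077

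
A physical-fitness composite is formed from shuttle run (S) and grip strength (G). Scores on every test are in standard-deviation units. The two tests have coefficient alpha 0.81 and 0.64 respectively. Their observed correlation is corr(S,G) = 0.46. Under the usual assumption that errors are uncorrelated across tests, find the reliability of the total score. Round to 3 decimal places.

0.812

Var(S+G) = 2 + 2·[0.46] = 2 + 0.92 = 2.92.
Because errors are independent across components, Cov(Tᵢ,Tⱼ) = Cov(Xᵢ,Xⱼ); the off-diagonal part of the true-score variance is the same as above.
True-score variance = [0.81 + 0.64] + 0.92 = 1.45 + 0.92 = 2.37.
Reliability = 2.37 / 2.92 = 0.812.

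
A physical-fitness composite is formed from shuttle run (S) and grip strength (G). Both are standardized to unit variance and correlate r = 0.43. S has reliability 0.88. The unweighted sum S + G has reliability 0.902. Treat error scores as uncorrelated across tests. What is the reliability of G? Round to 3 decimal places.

0.840

Var(S+G) = 2 + 2·0.43 = 2.860.
True-score variance = ρ_S + ρ_G + 2·0.43, so 0.902 = (0.88 + ρ_G + 0.86) / 2.860.
ρ_G = 0.902·2.860 − 0.88 − 0.86 = 0.840.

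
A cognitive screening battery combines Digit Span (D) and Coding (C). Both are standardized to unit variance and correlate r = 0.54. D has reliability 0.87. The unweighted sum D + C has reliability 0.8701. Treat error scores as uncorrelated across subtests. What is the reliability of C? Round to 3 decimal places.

Var(D+C) = 2 + 2·0.54 = 3.080.
True-score variance = ρ_D + ρ_C + 2·0.54, so 0.8701 = (0.87 + ρ_C + 1.08) / 3.080.
ρ_C = 0.8701·3.080 − 0.87 − 1.08 = 0.730.

0.730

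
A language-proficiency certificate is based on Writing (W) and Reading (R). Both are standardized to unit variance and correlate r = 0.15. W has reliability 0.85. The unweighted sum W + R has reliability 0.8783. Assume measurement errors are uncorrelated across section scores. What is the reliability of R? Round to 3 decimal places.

Var(W+R) = 2 + 2·0.15 = 2.300.
True-score variance = ρ_W + ρ_R + 2·0.15, so 0.8783 = (0.85 + ρ_R + 0.30) / 2.300.
ρ_R = 0.8783·2.300 − 0.85 − 0.30 = 0.870.

0.870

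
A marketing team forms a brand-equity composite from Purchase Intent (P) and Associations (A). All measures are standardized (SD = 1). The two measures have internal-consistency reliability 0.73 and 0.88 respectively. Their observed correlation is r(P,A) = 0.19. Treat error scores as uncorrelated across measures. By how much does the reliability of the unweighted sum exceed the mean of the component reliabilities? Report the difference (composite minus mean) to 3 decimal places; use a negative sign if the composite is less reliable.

0.031

Var(sum) = 2 + 0.38 = 2.38; true-score variance = 1.61 + 0.38 = 1.99; composite reliability = 0.8361.
Mean component reliability = 0.8050.
Difference = 0.8361 − 0.8050 = 0.031.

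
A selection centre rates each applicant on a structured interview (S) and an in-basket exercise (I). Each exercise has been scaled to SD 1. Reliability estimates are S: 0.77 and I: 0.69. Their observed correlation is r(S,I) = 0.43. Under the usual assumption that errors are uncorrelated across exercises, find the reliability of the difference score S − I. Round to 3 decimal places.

0.526

Var(S−I) = 1 + 1 − 2·0.43 = 2 − 0.86 = 1.14.
With uncorrelated errors the cross-covariances are all true-score covariance, so they carry over unchanged; only the diagonal terms shrink to ρᵢσᵢ².
True-score variance = [0.77 + 0.69] − 0.86 = 1.46 − 0.86 = 0.6.
Reliability = 0.6 / 1.14 = 0.526.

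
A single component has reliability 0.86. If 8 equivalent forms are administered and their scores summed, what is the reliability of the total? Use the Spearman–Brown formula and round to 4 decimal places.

ρ_k = kρ / (1 + (k−1)ρ) = 8·0.86 / (1 + 7·0.86) = 6.880 / 7.020 = 0.9801.

0.9801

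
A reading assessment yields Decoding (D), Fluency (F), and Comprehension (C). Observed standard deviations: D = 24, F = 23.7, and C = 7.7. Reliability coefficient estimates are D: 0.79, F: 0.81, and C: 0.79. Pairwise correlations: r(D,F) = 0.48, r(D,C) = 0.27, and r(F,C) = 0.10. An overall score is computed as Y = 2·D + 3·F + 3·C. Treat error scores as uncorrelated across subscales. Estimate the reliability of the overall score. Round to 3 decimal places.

Var(Y) = 2²·24² + 3²·23.7² + 3²·7.7² + 2·[6·24·23.7·0.48 + 6·24·7.7·0.27 + 9·23.7·7.7·0.10] = 7892.82 + 4203.52 = 12096.3.
Because errors are independent across components, Cov(Tᵢ,Tⱼ) = Cov(Xᵢ,Xⱼ); the off-diagonal part of the true-score variance is the same as above.
True-score variance = [2²·24²·0.79 + 3²·23.7²·0.81 + 3²·7.7²·0.79] + 4203.52 = 6336.43 + 4203.52 = 10540.
Reliability = 10540 / 12096.3 = 0.871.

0.871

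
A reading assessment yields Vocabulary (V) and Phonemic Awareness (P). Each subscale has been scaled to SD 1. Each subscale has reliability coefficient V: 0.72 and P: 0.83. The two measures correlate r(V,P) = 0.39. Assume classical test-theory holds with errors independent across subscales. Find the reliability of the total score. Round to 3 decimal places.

0.838

Var(V+P) = 2 + 2·[0.39] = 2 + 0.78 = 2.78.
Because errors are independent across components, Cov(Tᵢ,Tⱼ) = Cov(Xᵢ,Xⱼ); the off-diagonal part of the true-score variance is the same as above.
True-score variance = [0.72 + 0.83] + 0.78 = 1.55 + 0.78 = 2.33.
Reliability = 2.33 / 2.78 = 0.838.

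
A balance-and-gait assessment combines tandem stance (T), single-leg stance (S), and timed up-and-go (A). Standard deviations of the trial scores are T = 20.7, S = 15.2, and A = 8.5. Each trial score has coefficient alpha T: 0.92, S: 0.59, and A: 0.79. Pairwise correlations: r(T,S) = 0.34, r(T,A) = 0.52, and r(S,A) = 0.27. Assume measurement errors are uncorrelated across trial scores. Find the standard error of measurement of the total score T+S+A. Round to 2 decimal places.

12.01

Var(total) = 731.78 + 466.711 = 1198.49.
True-score variance = 587.602 + 466.711 = 1054.31, so reliability = 0.8797.
Error variance = 1198.49 − 1054.31 = 144.178; SEM = √144.178 = 12.01.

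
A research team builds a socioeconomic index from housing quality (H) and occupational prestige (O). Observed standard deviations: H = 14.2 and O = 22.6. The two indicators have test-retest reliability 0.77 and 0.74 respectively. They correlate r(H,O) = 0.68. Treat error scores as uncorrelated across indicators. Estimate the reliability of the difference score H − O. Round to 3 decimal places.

Var(H−O) = 14.2² + 22.6² − 2·14.2·22.6·0.68 = 712.4 − 436.451 = 275.949.
With uncorrelated errors the cross-covariances are all true-score covariance, so they carry over unchanged; only the diagonal terms shrink to ρᵢσᵢ².
True-score variance = [14.2²·0.77 + 22.6²·0.74] − 436.451 = 533.225 − 436.451 = 96.774.
Reliability = 96.774 / 275.949 = 0.351.

0.351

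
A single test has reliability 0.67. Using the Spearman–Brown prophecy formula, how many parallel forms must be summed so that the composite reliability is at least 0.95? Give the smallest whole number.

10

k ≥ ρ*(1−ρ₁)/(ρ₁(1−ρ*)) = 0.95·0.33 / (0.67·0.05) = 9.358.
Smallest integer k = 10.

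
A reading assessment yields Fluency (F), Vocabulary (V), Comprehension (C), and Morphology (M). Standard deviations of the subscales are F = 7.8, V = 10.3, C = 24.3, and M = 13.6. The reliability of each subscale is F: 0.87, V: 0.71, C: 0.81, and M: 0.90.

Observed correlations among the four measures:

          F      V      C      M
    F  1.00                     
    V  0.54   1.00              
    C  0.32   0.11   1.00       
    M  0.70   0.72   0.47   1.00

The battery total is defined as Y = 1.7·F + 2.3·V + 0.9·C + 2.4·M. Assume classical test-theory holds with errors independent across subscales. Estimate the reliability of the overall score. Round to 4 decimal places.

Var(Y) = 1.7²·7.8² + 2.3²·10.3² + 0.9²·24.3² + 2.4²·13.6² + 2·[3.91·7.8·10.3·0.54 + 1.53·7.8·24.3·0.32 + 4.08·7.8·13.6·0.70 + 2.07·10.3·24.3·0.11 + 5.52·10.3·13.6·0.72 + 2.16·24.3·13.6·0.47] = 2280.71 + 3029.24 = 5309.95.
With uncorrelated errors the cross-covariances are all true-score covariance, so they carry over unchanged; only the diagonal terms shrink to ρᵢσᵢ².
True-score variance = [1.7²·7.8²·0.87 + 2.3²·10.3²·0.71 + 0.9²·24.3²·0.81 + 2.4²·13.6²·0.90] + 3029.24 = 1897.69 + 3029.24 = 4926.93.
Reliability = 4926.93 / 5309.95 = 0.9279.

0.9279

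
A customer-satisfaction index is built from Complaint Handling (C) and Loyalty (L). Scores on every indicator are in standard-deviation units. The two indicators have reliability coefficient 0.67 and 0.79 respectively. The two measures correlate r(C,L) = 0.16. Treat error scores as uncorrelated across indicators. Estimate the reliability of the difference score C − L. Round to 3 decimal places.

Var(C−L) = 1 + 1 − 2·0.16 = 2 − 0.32 = 1.68.
Under uncorrelated errors the observed covariances equal the true-score covariances, so only the own-variance terms attenuate.
True-score variance = [0.67 + 0.79] − 0.32 = 1.46 − 0.32 = 1.14.
Reliability = 1.14 / 1.68 = 0.679.

0.679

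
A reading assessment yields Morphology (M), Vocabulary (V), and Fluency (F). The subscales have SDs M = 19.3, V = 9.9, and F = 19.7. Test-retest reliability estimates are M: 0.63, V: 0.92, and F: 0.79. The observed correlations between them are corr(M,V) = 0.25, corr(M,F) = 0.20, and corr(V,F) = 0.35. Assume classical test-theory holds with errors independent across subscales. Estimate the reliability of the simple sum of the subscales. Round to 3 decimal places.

Var(M+V+F) = 19.3² + 9.9² + 19.7² + 2·[19.3·9.9·0.25 + 19.3·19.7·0.20 + 9.9·19.7·0.35] = 858.59 + 384.14 = 1242.73.
With uncorrelated errors the cross-covariances are all true-score covariance, so they carry over unchanged; only the diagonal terms shrink to ρᵢσᵢ².
True-score variance = [19.3²·0.63 + 9.9²·0.92 + 19.7²·0.79] + 384.14 = 631.429 + 384.14 = 1015.57.
Reliability = 1015.57 / 1242.73 = 0.817.

0.817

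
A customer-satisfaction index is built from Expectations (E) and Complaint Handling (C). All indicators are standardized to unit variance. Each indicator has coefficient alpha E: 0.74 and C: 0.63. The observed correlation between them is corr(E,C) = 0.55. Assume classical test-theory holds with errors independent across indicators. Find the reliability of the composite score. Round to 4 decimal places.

Var(E+C) = 2 + 2·[0.55] = 2 + 1.1 = 3.1.
Because errors are independent across components, Cov(Tᵢ,Tⱼ) = Cov(Xᵢ,Xⱼ); the off-diagonal part of the true-score variance is the same as above.
True-score variance = [0.74 + 0.63] + 1.1 = 1.37 + 1.1 = 2.47.
Reliability = 2.47 / 3.1 = 0.7968.

0.7968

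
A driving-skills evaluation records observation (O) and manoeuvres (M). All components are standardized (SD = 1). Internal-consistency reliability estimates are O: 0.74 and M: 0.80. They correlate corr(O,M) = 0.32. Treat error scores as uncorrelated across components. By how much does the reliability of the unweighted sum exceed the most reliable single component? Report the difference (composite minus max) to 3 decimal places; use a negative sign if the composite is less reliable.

0.026

Var(sum) = 2 + 0.64 = 2.64; true-score variance = 1.54 + 0.64 = 2.18; composite reliability = 0.8258.
Max component reliability = 0.8000.
Difference = 0.8258 − 0.8000 = 0.026.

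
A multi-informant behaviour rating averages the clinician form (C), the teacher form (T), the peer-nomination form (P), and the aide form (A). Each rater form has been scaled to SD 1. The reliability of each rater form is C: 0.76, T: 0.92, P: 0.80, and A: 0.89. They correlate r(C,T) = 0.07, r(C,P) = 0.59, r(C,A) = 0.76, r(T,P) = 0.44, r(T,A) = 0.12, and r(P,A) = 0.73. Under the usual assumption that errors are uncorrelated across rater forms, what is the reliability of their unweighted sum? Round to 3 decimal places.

0.933

Var(C+T+P+A) = 4 + 2·[0.07 + 0.59 + 0.76 + 0.44 + 0.12 + 0.73] = 4 + 5.42 = 9.42.
Because errors are independent across components, Cov(Tᵢ,Tⱼ) = Cov(Xᵢ,Xⱼ); the off-diagonal part of the true-score variance is the same as above.
True-score variance = [0.76 + 0.92 + 0.80 + 0.89] + 5.42 = 3.37 + 5.42 = 8.79.
Reliability = 8.79 / 9.42 = 0.933.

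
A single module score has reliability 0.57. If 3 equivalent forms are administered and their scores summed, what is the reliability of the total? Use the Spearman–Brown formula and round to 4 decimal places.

0.7991

ρ_k = kρ / (1 + (k−1)ρ) = 3·0.57 / (1 + 2·0.57) = 1.710 / 2.140 = 0.7991.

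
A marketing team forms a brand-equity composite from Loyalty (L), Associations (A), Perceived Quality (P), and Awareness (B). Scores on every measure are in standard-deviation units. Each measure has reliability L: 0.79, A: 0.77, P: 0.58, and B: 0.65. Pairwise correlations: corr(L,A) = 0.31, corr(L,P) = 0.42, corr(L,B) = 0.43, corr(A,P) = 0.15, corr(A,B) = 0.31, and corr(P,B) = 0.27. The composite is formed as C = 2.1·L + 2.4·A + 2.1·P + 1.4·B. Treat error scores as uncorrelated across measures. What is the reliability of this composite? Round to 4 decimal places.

0.8459

Var(C) = 2.1² + 2.4² + 2.1² + 1.4² + 2·[5.04·0.31 + 4.41·0.42 + 2.94·0.43 + 5.04·0.15 + 3.36·0.31 + 2.94·0.27] = 16.54 + 14.5404 = 31.0804.
With uncorrelated errors the cross-covariances are all true-score covariance, so they carry over unchanged; only the diagonal terms shrink to ρᵢσᵢ².
True-score variance = [2.1²·0.79 + 2.4²·0.77 + 2.1²·0.58 + 1.4²·0.65] + 14.5404 = 11.7509 + 14.5404 = 26.2913.
Reliability = 26.2913 / 31.0804 = 0.8459.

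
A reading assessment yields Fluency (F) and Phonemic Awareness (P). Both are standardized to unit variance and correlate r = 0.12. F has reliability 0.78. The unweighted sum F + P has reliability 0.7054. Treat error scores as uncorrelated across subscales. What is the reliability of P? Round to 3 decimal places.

0.560

Var(F+P) = 2 + 2·0.12 = 2.240.
True-score variance = ρ_F + ρ_P + 2·0.12, so 0.7054 = (0.78 + ρ_P + 0.24) / 2.240.
ρ_P = 0.7054·2.240 − 0.78 − 0.24 = 0.560.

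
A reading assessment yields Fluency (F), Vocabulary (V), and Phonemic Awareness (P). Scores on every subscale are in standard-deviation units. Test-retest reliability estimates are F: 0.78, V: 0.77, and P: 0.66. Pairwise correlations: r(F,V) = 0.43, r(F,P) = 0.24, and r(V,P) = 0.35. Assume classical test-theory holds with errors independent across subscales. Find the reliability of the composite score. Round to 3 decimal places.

0.843

Var(F+V+P) = 3 + 2·[0.43 + 0.24 + 0.35] = 3 + 2.04 = 5.04.
With uncorrelated errors the cross-covariances are all true-score covariance, so they carry over unchanged; only the diagonal terms shrink to ρᵢσᵢ².
True-score variance = [0.78 + 0.77 + 0.66] + 2.04 = 2.21 + 2.04 = 4.25.
Reliability = 4.25 / 5.04 = 0.843.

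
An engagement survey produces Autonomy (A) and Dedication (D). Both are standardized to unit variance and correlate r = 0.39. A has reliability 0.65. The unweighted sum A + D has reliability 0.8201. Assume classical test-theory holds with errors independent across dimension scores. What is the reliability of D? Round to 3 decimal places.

Var(A+D) = 2 + 2·0.39 = 2.780.
True-score variance = ρ_A + ρ_D + 2·0.39, so 0.8201 = (0.65 + ρ_D + 0.78) / 2.780.
ρ_D = 0.8201·2.780 − 0.65 − 0.78 = 0.850.

0.850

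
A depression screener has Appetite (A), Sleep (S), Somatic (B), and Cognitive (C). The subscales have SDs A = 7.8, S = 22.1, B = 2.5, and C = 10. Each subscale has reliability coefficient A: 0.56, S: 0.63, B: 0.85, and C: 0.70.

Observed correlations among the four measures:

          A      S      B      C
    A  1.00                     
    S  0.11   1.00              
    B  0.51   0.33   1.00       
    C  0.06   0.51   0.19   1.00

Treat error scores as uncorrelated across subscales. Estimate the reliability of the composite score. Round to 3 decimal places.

0.760

Var(A+S+B+C) = 7.8² + 22.1² + 2.5² + 10² + 2·[7.8·22.1·0.11 + 7.8·2.5·0.51 + 7.8·10·0.06 + 22.1·2.5·0.33 + 22.1·10·0.51 + 2.5·10·0.19] = 655.5 + 338.559 = 994.059.
Under uncorrelated errors the observed covariances equal the true-score covariances, so only the own-variance terms attenuate.
True-score variance = [7.8²·0.56 + 22.1²·0.63 + 2.5²·0.85 + 10²·0.70] + 338.559 = 417.081 + 338.559 = 755.64.
Reliability = 755.64 / 994.059 = 0.760.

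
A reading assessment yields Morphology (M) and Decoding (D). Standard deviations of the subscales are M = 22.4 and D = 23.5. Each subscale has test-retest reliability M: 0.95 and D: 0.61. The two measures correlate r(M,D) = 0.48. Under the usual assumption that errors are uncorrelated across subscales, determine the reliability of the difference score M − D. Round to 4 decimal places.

0.5617

Var(M−D) = 22.4² + 23.5² − 2·22.4·23.5·0.48 = 1054.01 − 505.344 = 548.666.
Under uncorrelated errors the observed covariances equal the true-score covariances, so only the own-variance terms attenuate.
True-score variance = [22.4²·0.95 + 23.5²·0.61] − 505.344 = 813.544 − 505.344 = 308.201.
Reliability = 308.201 / 548.666 = 0.5617.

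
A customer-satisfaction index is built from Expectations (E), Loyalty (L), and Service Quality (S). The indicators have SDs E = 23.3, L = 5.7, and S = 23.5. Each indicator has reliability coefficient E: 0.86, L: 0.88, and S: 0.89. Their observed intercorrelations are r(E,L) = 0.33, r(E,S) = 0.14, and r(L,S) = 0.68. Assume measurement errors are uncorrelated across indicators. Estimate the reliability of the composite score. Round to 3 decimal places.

Var(E+L+S) = 23.3² + 5.7² + 23.5² + 2·[23.3·5.7·0.33 + 23.3·23.5·0.14 + 5.7·23.5·0.68] = 1127.63 + 423.141 = 1550.77.
Under uncorrelated errors the observed covariances equal the true-score covariances, so only the own-variance terms attenuate.
True-score variance = [23.3²·0.86 + 5.7²·0.88 + 23.5²·0.89] + 423.141 = 986.979 + 423.141 = 1410.12.
Reliability = 1410.12 / 1550.77 = 0.909.

0.909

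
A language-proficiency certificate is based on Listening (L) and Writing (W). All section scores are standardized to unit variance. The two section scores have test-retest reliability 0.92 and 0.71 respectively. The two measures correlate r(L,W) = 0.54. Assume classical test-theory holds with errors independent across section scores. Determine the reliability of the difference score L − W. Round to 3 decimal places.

Var(L−W) = 1 + 1 − 2·0.54 = 2 − 1.08 = 0.92.
Because errors are independent across components, Cov(Tᵢ,Tⱼ) = Cov(Xᵢ,Xⱼ); the off-diagonal part of the true-score variance is the same as above.
True-score variance = [0.92 + 0.71] − 1.08 = 1.63 − 1.08 = 0.55.
Reliability = 0.55 / 0.92 = 0.598.

0.598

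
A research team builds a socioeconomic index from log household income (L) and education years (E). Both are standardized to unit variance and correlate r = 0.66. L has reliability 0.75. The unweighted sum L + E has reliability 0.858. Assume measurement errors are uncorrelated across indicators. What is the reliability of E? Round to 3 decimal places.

Var(L+E) = 2 + 2·0.66 = 3.320.
True-score variance = ρ_L + ρ_E + 2·0.66, so 0.858 = (0.75 + ρ_E + 1.32) / 3.320.
ρ_E = 0.858·3.320 − 0.75 − 1.32 = 0.779.

0.779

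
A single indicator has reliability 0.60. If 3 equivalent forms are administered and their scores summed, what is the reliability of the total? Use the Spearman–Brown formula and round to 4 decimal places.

0.8182

ρ_k = kρ / (1 + (k−1)ρ) = 3·0.60 / (1 + 2·0.60) = 1.800 / 2.200 = 0.8182.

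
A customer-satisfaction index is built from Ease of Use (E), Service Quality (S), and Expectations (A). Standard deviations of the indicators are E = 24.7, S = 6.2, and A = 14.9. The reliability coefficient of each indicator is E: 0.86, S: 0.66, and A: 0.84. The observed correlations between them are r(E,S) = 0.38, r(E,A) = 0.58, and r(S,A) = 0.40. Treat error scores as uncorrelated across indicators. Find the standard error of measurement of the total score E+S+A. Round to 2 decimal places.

Var(total) = 870.54 + 617.205 = 1487.75.
True-score variance = 736.536 + 617.205 = 1353.74, so reliability = 0.9099.
Error variance = 1487.75 − 1353.74 = 134.004; SEM = √134.004 = 11.58.

11.58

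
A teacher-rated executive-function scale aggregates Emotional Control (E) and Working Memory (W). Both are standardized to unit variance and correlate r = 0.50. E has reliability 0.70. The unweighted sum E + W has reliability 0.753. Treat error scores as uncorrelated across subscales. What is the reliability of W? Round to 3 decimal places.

0.559

Var(E+W) = 2 + 2·0.50 = 3.000.
True-score variance = ρ_E + ρ_W + 2·0.50, so 0.753 = (0.70 + ρ_W + 1.00) / 3.000.
ρ_W = 0.753·3.000 − 0.70 − 1.00 = 0.559.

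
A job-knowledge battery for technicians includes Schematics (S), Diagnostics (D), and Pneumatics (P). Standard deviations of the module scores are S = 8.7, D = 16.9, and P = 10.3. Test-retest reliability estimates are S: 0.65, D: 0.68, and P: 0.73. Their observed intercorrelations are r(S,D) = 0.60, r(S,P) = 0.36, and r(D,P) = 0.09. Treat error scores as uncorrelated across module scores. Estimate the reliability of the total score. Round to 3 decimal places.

Var(S+D+P) = 8.7² + 16.9² + 10.3² + 2·[8.7·16.9·0.60 + 8.7·10.3·0.36 + 16.9·10.3·0.09] = 467.39 + 272.288 = 739.678.
Under uncorrelated errors the observed covariances equal the true-score covariances, so only the own-variance terms attenuate.
True-score variance = [8.7²·0.65 + 16.9²·0.68 + 10.3²·0.73] + 272.288 = 320.859 + 272.288 = 593.147.
Reliability = 593.147 / 739.678 = 0.802.

0.802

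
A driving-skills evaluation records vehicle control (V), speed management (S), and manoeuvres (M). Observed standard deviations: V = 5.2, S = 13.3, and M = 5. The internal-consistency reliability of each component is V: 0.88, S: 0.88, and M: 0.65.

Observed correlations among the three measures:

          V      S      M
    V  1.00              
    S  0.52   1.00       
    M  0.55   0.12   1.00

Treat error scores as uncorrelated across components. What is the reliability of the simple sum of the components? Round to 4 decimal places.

0.9038

Var(V+S+M) = 5.2² + 13.3² + 5² + 2·[5.2·13.3·0.52 + 5.2·5·0.55 + 13.3·5·0.12] = 228.93 + 116.486 = 345.416.
With uncorrelated errors the cross-covariances are all true-score covariance, so they carry over unchanged; only the diagonal terms shrink to ρᵢσᵢ².
True-score variance = [5.2²·0.88 + 13.3²·0.88 + 5²·0.65] + 116.486 = 195.708 + 116.486 = 312.195.
Reliability = 312.195 / 345.416 = 0.9038.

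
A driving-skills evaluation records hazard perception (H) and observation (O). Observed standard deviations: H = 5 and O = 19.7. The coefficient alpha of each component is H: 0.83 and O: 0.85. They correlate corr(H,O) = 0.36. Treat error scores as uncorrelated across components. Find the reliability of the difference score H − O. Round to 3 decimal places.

Var(H−O) = 5² + 19.7² − 2·5·19.7·0.36 = 413.09 − 70.92 = 342.17.
Under uncorrelated errors the observed covariances equal the true-score covariances, so only the own-variance terms attenuate.
True-score variance = [5²·0.83 + 19.7²·0.85] − 70.92 = 350.626 − 70.92 = 279.706.
Reliability = 279.706 / 342.17 = 0.817.

0.817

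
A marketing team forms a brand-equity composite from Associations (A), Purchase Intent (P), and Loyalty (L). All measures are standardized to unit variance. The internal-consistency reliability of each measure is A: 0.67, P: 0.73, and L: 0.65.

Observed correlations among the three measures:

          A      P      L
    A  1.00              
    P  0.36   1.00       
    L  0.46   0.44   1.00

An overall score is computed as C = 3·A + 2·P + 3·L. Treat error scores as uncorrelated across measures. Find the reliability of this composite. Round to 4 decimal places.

Var(C) = 3² + 2² + 3² + 2·[6·0.36 + 9·0.46 + 6·0.44] = 22 + 17.88 = 39.88.
Under uncorrelated errors the observed covariances equal the true-score covariances, so only the own-variance terms attenuate.
True-score variance = [3²·0.67 + 2²·0.73 + 3²·0.65] + 17.88 = 14.8 + 17.88 = 32.68.
Reliability = 32.68 / 39.88 = 0.8195.

0.8195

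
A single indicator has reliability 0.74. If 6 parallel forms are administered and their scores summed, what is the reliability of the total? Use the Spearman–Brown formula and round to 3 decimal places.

ρ_k = kρ / (1 + (k−1)ρ) = 6·0.74 / (1 + 5·0.74) = 4.440 / 4.700 = 0.945.

0.945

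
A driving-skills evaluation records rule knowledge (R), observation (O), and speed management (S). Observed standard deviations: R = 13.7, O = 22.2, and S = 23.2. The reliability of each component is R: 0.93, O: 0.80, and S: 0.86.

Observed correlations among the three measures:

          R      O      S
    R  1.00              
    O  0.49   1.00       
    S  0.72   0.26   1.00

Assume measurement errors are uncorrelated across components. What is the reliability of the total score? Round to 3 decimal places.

Var(R+O+S) = 13.7² + 22.2² + 23.2² + 2·[13.7·22.2·0.49 + 13.7·23.2·0.72 + 22.2·23.2·0.26] = 1218.77 + 1023.57 = 2242.34.
Under uncorrelated errors the observed covariances equal the true-score covariances, so only the own-variance terms attenuate.
True-score variance = [13.7²·0.93 + 22.2²·0.80 + 23.2²·0.86] + 1023.57 = 1031.71 + 1023.57 = 2055.28.
Reliability = 2055.28 / 2242.34 = 0.917.

0.917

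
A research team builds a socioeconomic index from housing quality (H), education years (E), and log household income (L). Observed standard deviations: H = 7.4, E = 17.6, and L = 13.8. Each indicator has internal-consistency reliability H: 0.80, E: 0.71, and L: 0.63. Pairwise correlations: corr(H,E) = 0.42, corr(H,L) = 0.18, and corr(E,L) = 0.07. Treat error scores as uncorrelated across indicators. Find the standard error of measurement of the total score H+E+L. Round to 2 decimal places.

Var(total) = 554.96 + 180.168 = 735.128.
True-score variance = 383.715 + 180.168 = 563.883, so reliability = 0.7671.
Error variance = 735.128 − 563.883 = 171.245; SEM = √171.245 = 13.09.

13.09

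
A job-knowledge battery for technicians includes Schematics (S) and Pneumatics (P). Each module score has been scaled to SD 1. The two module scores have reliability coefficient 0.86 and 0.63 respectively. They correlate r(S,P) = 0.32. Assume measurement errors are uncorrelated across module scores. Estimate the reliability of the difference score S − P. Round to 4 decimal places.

0.6250

Var(S−P) = 1 + 1 − 2·0.32 = 2 − 0.64 = 1.36.
Under uncorrelated errors the observed covariances equal the true-score covariances, so only the own-variance terms attenuate.
True-score variance = [0.86 + 0.63] − 0.64 = 1.49 − 0.64 = 0.85.
Reliability = 0.85 / 1.36 = 0.6250.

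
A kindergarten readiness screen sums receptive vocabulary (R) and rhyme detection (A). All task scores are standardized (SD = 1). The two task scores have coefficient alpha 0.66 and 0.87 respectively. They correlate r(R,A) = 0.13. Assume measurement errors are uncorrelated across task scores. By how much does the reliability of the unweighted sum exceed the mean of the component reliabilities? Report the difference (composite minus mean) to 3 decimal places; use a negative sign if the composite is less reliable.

0.027

Var(sum) = 2 + 0.26 = 2.26; true-score variance = 1.53 + 0.26 = 1.79; composite reliability = 0.7920.
Mean component reliability = 0.7650.
Difference = 0.7920 − 0.7650 = 0.027.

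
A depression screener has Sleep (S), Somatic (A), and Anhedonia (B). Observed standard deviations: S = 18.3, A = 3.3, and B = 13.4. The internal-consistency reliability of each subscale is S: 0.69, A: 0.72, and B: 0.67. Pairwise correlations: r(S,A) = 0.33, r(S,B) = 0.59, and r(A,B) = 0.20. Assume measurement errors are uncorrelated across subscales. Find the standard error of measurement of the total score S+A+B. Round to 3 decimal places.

12.889

Var(total) = 525.34 + 346.905 = 872.245.
True-score variance = 359.22 + 346.905 = 706.125, so reliability = 0.8095.
Error variance = 872.245 − 706.125 = 166.12; SEM = √166.12 = 12.889.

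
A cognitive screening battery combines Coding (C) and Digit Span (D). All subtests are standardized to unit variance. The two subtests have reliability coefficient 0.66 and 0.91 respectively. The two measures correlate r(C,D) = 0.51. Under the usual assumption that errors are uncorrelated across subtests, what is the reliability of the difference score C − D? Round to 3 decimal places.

0.561

Var(C−D) = 1 + 1 − 2·0.51 = 2 − 1.02 = 0.98.
Under uncorrelated errors the observed covariances equal the true-score covariances, so only the own-variance terms attenuate.
True-score variance = [0.66 + 0.91] − 1.02 = 1.57 − 1.02 = 0.55.
Reliability = 0.55 / 0.98 = 0.561.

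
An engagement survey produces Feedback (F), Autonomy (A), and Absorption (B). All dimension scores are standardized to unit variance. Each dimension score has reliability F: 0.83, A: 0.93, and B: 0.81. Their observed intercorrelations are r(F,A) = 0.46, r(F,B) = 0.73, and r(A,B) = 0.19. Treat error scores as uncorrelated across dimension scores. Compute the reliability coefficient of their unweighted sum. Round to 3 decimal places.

Var(F+A+B) = 3 + 2·[0.46 + 0.73 + 0.19] = 3 + 2.76 = 5.76.
Under uncorrelated errors the observed covariances equal the true-score covariances, so only the own-variance terms attenuate.
True-score variance = [0.83 + 0.93 + 0.81] + 2.76 = 2.57 + 2.76 = 5.33.
Reliability = 5.33 / 5.76 = 0.925.

0.925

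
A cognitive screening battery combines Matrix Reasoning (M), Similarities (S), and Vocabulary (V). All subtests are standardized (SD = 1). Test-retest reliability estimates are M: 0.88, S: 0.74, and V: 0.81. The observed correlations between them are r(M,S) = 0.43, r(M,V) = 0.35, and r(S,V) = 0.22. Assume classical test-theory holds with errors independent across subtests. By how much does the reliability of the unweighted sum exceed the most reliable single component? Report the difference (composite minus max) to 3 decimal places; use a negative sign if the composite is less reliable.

0.006

Var(sum) = 3 + 2 = 5; true-score variance = 2.43 + 2 = 4.43; composite reliability = 0.8860.
Max component reliability = 0.8800.
Difference = 0.8860 − 0.8800 = 0.006.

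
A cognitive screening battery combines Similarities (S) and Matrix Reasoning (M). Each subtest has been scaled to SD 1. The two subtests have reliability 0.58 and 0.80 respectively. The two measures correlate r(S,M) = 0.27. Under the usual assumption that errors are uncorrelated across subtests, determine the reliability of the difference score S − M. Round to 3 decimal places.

0.575

Var(S−M) = 1 + 1 − 2·0.27 = 2 − 0.54 = 1.46.
With uncorrelated errors the cross-covariances are all true-score covariance, so they carry over unchanged; only the diagonal terms shrink to ρᵢσᵢ².
True-score variance = [0.58 + 0.80] − 0.54 = 1.38 − 0.54 = 0.84.
Reliability = 0.84 / 1.46 = 0.575.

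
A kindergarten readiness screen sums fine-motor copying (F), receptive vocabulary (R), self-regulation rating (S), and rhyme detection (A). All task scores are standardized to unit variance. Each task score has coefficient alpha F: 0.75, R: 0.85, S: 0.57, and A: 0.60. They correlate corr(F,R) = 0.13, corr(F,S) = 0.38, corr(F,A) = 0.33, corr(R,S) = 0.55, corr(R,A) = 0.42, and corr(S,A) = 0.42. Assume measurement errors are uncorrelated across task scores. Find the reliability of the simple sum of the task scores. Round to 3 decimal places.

0.855

Var(F+R+S+A) = 4 + 2·[0.13 + 0.38 + 0.33 + 0.55 + 0.42 + 0.42] = 4 + 4.46 = 8.46.
Under uncorrelated errors the observed covariances equal the true-score covariances, so only the own-variance terms attenuate.
True-score variance = [0.75 + 0.85 + 0.57 + 0.60] + 4.46 = 2.77 + 4.46 = 7.23.
Reliability = 7.23 / 8.46 = 0.855.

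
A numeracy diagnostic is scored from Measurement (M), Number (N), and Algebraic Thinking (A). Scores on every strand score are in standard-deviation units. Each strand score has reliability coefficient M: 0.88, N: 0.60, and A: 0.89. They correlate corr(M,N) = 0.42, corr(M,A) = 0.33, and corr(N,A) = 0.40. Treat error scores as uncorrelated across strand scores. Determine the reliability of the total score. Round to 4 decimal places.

0.8811

Var(M+N+A) = 3 + 2·[0.42 + 0.33 + 0.40] = 3 + 2.3 = 5.3.
With uncorrelated errors the cross-covariances are all true-score covariance, so they carry over unchanged; only the diagonal terms shrink to ρᵢσᵢ².
True-score variance = [0.88 + 0.60 + 0.89] + 2.3 = 2.37 + 2.3 = 4.67.
Reliability = 4.67 / 5.3 = 0.8811.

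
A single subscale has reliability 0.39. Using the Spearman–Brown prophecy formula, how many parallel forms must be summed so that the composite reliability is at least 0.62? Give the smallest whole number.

k ≥ ρ*(1−ρ₁)/(ρ₁(1−ρ*)) = 0.62·0.61 / (0.39·0.38) = 2.552.
Smallest integer k = 3.

3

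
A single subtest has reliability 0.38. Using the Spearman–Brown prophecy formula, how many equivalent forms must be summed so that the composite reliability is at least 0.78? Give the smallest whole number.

k ≥ ρ*(1−ρ₁)/(ρ₁(1−ρ*)) = 0.78·0.62 / (0.38·0.22) = 5.785.
Smallest integer k = 6.

6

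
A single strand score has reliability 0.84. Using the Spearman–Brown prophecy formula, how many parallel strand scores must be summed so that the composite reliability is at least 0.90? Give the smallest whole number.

k ≥ ρ*(1−ρ₁)/(ρ₁(1−ρ*)) = 0.90·0.16 / (0.84·0.10) = 1.714.
Smallest integer k = 2.

2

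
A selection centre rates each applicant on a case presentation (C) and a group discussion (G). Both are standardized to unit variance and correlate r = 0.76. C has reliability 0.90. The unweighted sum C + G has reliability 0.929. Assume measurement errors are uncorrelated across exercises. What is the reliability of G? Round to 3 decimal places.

0.850

Var(C+G) = 2 + 2·0.76 = 3.520.
True-score variance = ρ_C + ρ_G + 2·0.76, so 0.929 = (0.90 + ρ_G + 1.52) / 3.520.
ρ_G = 0.929·3.520 − 0.90 − 1.52 = 0.850.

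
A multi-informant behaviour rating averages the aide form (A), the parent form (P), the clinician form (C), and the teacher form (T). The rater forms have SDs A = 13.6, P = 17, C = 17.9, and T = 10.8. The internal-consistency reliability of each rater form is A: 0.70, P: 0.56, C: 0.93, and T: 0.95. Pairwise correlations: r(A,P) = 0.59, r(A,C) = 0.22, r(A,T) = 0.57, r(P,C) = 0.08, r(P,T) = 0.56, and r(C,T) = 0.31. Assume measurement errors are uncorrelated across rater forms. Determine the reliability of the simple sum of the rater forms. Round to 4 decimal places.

0.8849

Var(A+P+C+T) = 13.6² + 17² + 17.9² + 10.8² + 2·[13.6·17·0.59 + 13.6·17.9·0.22 + 13.6·10.8·0.57 + 17·17.9·0.08 + 17·10.8·0.56 + 17.9·10.8·0.31] = 911.01 + 921.551 = 1832.56.
Under uncorrelated errors the observed covariances equal the true-score covariances, so only the own-variance terms attenuate.
True-score variance = [13.6²·0.70 + 17²·0.56 + 17.9²·0.93 + 10.8²·0.95] + 921.551 = 700.101 + 921.551 = 1621.65.
Reliability = 1621.65 / 1832.56 = 0.8849.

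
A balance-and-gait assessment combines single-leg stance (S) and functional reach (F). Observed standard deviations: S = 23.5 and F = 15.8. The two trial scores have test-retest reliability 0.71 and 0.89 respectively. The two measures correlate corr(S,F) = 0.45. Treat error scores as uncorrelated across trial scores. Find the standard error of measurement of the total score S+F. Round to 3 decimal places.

13.697

Var(total) = 801.89 + 334.17 = 1136.06.
True-score variance = 614.277 + 334.17 = 948.447, so reliability = 0.8349.
Error variance = 1136.06 − 948.447 = 187.613; SEM = √187.613 = 13.697.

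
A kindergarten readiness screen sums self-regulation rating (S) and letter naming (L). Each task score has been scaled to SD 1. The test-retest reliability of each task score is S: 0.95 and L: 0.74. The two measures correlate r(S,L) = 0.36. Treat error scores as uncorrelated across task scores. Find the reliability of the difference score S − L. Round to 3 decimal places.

0.758

Var(S−L) = 1 + 1 − 2·0.36 = 2 − 0.72 = 1.28.
With uncorrelated errors the cross-covariances are all true-score covariance, so they carry over unchanged; only the diagonal terms shrink to ρᵢσᵢ².
True-score variance = [0.95 + 0.74] − 0.72 = 1.69 − 0.72 = 0.97.
Reliability = 0.97 / 1.28 = 0.758.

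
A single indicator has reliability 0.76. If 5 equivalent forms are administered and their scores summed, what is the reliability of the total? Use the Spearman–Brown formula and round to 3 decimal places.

0.941

ρ_k = kρ / (1 + (k−1)ρ) = 5·0.76 / (1 + 4·0.76) = 3.800 / 4.040 = 0.941.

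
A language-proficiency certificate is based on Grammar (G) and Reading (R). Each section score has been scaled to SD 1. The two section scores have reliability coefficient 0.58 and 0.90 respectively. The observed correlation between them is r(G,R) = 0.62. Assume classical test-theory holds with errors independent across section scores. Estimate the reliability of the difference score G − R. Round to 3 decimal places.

Var(G−R) = 1 + 1 − 2·0.62 = 2 − 1.24 = 0.76.
Under uncorrelated errors the observed covariances equal the true-score covariances, so only the own-variance terms attenuate.
True-score variance = [0.58 + 0.90] − 1.24 = 1.48 − 1.24 = 0.24.
Reliability = 0.24 / 0.76 = 0.316.

0.316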